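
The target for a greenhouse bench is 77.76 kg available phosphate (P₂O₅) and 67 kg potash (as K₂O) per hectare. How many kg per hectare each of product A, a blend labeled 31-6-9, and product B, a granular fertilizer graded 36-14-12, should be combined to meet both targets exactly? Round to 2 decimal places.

9.04 kg product A, 551.56 kg product B

Per-hectare balance (a = product A, b = product B):
P₂O₅: 0.06·a + 0.14·b = 77.76
K₂O: 0.09·a + 0.12·b = 67
Eliminate a: (row1) − 0.06/0.09·(row2) → 0.06·b = 33.0933, so b = 551.556.
Back-substitute: a = (77.76 − 0.14·551.556) / 0.06 = 9.03704.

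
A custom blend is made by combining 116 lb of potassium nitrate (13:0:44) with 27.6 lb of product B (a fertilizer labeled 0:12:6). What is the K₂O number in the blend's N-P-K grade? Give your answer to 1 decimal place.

Total mass = 116 + 27.6 = 143.6 lb.
K₂O mass = 44%×116 + 6%×27.6 = 52.696 lb.
% K₂O = 52.696 / 143.6 = 36.6964%.

36.7% K₂O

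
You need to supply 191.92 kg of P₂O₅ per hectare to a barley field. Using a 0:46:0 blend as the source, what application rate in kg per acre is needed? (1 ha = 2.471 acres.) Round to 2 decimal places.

168.85 kg of product per acre

Product per hectare = 191.92 / 46% = 417.217 kg.
Convert to per acre: 417.217 × 0.404694 = 168.846 kg.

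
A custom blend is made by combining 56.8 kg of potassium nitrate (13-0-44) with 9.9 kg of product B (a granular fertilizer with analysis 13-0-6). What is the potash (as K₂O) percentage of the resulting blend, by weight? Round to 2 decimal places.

38.36% K₂O

Total mass = 56.8 + 9.9 = 66.7 kg.
K₂O mass = 44%×56.8 + 6%×9.9 = 25.586 kg.
% K₂O = 25.586 / 66.7 = 38.3598%.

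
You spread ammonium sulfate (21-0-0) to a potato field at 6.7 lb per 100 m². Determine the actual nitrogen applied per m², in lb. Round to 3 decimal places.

nitrogen per 100 m² = 6.7 × 21% = 1.407 lb.
Convert to per m²: 1.407 × 0.01 = 0.01407 lb.

0.014 lb N per sq m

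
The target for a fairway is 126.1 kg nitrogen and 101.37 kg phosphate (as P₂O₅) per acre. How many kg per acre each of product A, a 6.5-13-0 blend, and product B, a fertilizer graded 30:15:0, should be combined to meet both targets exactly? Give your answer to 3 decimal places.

Let a = kg of product A, b = kg of product B (per acre).
N: 0.065·a + 0.3·b = 126.1
P₂O₅: 0.13·a + 0.15·b = 101.37
Solving simultaneously: a = 393.0256, b = 335.1778.

393.026 kg product A, 335.178 kg product B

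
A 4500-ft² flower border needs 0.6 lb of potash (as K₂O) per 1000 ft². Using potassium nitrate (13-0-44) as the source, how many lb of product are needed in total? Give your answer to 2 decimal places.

Product per 1000 ft² = 0.6 / 44% = 1.36364 lb.
Total product = 1.36364 × 4500 / 1000 = 6.13636 lb.

6.14 lb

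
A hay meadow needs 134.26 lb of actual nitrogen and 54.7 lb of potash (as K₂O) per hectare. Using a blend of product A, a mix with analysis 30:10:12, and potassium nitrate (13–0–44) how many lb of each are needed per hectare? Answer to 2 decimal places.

446.42 lb product A, 2.57 lb potassium nitrate

Let a = lb of product A, b = lb of potassium nitrate (per hectare).
N: 0.3·a + 0.13·b = 134.26
K₂O: 0.12·a + 0.44·b = 54.7
From row1: a = (134.26 − 0.13·b) / 0.3.
Into row2: 0.12·(134.26 − 0.13·b)/0.3 + 0.44·b = 54.7 → b = 2.56701, a = 446.421.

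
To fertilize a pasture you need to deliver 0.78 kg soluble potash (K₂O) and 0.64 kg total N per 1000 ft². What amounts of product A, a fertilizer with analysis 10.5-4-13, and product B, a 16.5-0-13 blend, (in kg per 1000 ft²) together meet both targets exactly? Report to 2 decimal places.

5.83 kg product A, 0.17 kg product B

Let a = kg of product A, b = kg of product B (per 1000 ft²).
K₂O: 0.13·a + 0.13·b = 0.78
N: 0.105·a + 0.165·b = 0.64
From row1: a = (0.78 − 0.13·b) / 0.13.
Into row2: 0.105·(0.78 − 0.13·b)/0.13 + 0.165·b = 0.64 → b = 0.166667, a = 5.83333.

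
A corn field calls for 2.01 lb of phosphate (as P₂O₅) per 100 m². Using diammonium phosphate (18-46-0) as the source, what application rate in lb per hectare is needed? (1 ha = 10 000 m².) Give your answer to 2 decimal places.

Product per 100 m² = 2.01 / 46% = 4.36957 lb.
Convert to per hectare: 4.36957 × 100 = 436.957 lb.

436.96 lb of product per hectare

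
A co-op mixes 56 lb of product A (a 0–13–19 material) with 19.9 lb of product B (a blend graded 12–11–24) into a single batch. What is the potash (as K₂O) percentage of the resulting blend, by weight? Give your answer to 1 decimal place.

Total mass = 56 + 19.9 = 75.9 lb.
K₂O mass = 19%×56 + 24%×19.9 = 15.416 lb.
% K₂O = 15.416 / 75.9 = 20.3109%.

20.3% K₂O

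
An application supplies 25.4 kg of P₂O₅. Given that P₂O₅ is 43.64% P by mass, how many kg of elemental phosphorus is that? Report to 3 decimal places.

11.085 kg P

P = 25.4 × 0.4364 = 11.0846 kg.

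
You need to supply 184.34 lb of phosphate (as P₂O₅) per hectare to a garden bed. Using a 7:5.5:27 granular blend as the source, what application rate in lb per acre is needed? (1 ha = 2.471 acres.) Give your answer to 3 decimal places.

Product per hectare = 184.34 / 5.5% = 3351.64 lb.
Convert to per acre: 3351.64 × 0.404694 = 1356.3887 lb.

1356.389 lb of product per acre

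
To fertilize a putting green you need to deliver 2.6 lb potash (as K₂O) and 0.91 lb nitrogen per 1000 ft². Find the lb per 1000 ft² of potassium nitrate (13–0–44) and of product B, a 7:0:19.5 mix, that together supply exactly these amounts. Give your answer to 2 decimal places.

0.83 lb potassium nitrate, 11.45 lb product B

With a, b = lb per 1000 ft² of potassium nitrate and product B:
K₂O: 0.44·a + 0.195·b = 2.6
N: 0.13·a + 0.07·b = 0.91
Eliminate b: (row1) − 0.195/0.07·(row2) → 0.0778571·a = 0.065, so a = 0.834862.
Then b = (0.91 − 0.13·0.834862) / 0.07 = 11.4495.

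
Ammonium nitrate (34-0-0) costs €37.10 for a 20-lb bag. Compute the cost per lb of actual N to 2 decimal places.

€5.46 per lb N

N in bag = 20 × 34% = 6.8 lb.
Cost per lb N = €37.10 / 6.8 = €5.4559.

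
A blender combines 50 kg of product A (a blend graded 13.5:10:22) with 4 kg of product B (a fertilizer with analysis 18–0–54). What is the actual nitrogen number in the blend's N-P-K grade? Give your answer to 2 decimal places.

Total mass = 50 + 4 = 54 kg.
N mass = 13.5%×50 + 18%×4 = 7.47 kg.
% N = 7.47 / 54 = 13.8333%.

13.83% N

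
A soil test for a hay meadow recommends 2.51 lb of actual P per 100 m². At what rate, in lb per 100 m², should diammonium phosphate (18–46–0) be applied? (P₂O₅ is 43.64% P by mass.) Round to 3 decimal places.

12.503 lb of product per hundred sq m

As P₂O₅: 2.51 / 0.4364 = 5.7516 lb per 100 m².
Product per 100 m² = 5.7516 / 46% = 12.50349 lb.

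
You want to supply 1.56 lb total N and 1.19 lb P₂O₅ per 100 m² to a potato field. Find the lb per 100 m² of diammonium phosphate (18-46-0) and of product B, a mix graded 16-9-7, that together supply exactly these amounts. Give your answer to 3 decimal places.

With a, b = lb per 100 m² of diammonium phosphate and product B:
N: 0.18·a + 0.16·b = 1.56
P₂O₅: 0.46·a + 0.09·b = 1.19
Eliminate a: (row1) − 0.18/0.46·(row2) → 0.124783·b = 1.09435, so b = 8.77003.
Back-substitute: a = (1.56 − 0.16·8.77003) / 0.18 = 0.87108.

0.871 lb diammonium phosphate, 8.770 lb product B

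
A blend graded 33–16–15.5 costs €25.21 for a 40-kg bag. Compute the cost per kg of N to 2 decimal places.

N in bag = 40 × 33% = 13.2 kg.
Cost per kg N = €25.21 / 13.2 = €1.9098.

€1.91 per kg N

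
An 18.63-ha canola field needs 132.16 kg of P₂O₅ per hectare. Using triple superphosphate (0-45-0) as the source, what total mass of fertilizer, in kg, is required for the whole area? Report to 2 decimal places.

Product per hectare = 132.16 / 45% = 293.689 kg.
Total product = 293.689 × 18.63 = 5471.424 kg.

5471.42 kg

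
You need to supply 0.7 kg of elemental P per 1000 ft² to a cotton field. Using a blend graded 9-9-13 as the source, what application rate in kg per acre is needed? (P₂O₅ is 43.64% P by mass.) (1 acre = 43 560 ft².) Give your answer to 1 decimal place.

776.4 kg of product per acre

As P₂O₅: 0.7 / 0.4364 = 1.60403 kg per 1000 ft².
Product per 1000 ft² = 1.60403 / 9% = 17.8226 kg.
Convert to per acre: 17.8226 × 43.56 = 776.352 kg.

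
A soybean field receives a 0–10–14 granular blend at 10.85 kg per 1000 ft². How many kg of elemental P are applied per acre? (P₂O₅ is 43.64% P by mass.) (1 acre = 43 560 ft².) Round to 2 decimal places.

P₂O₅ per 1000 ft² = 10.85 × 10% = 1.085 kg.
Elemental P = 1.085 × 0.4364 = 0.473494 kg per 1000 ft².
Convert to per acre: 0.473494 × 43.56 = 20.6254 kg.

20.63 kg P per acre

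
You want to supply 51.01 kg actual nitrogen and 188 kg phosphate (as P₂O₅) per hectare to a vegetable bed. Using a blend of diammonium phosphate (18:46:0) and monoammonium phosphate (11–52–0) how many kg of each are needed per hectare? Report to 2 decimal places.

135.93 kg diammonium phosphate, 241.29 kg monoammonium phosphate

Let a = kg of diammonium phosphate, b = kg of monoammonium phosphate (per hectare).
N: 0.18·a + 0.11·b = 51.01
P₂O₅: 0.46·a + 0.52·b = 188
Solving simultaneously: a = 135.9349, b = 241.288.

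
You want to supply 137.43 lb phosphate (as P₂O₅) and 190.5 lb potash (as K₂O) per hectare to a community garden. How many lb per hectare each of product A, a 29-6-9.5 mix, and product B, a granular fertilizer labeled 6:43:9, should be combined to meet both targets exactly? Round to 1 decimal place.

With a, b = lb per hectare of product A and product B:
P₂O₅: 0.06·a + 0.43·b = 137.43
K₂O: 0.095·a + 0.09·b = 190.5
Solving simultaneously: a = 1961.81, b = 45.8632.

1961.8 lb product A, 45.9 lb product B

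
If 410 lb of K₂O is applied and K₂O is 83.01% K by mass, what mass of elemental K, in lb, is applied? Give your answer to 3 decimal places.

K = 410 × 0.8301 = 340.341 lb.

340.341 lb K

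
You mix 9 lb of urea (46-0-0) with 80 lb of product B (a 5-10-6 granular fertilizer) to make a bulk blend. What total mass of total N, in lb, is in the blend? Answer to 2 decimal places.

8.14 lb N

N mass = 46%×9 + 5%×80 = 8.14 lb.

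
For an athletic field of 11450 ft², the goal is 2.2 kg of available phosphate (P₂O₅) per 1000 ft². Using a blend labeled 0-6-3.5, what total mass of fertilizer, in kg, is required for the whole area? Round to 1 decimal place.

419.8 kg

Product per 1000 ft² = 2.2 / 6% = 36.6667 kg.
Total product = 36.6667 × 11450 / 1000 = 419.833 kg.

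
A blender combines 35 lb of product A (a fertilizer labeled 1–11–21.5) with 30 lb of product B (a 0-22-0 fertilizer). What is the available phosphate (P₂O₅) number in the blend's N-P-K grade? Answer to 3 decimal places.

Total mass = 35 + 30 = 65 lb.
P₂O₅ mass = 11%×35 + 22%×30 = 10.45 lb.
% P₂O₅ = 10.45 / 65 = 16.0769%.

16.077% P₂O₅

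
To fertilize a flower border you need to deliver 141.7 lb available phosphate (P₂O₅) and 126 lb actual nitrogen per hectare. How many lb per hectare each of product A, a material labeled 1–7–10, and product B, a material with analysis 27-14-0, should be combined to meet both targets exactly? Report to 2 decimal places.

Let a = lb of product A, b = lb of product B (per hectare).
P₂O₅: 0.07·a + 0.14·b = 141.7
N: 0.01·a + 0.27·b = 126
Eliminate b: (row1) − 0.14/0.27·(row2) → 0.0648148·a = 76.3667, so a = 1178.229.
Then b = (126 − 0.01·1178.229) / 0.27 = 423.029.

1178.23 lb product A, 423.03 lb product B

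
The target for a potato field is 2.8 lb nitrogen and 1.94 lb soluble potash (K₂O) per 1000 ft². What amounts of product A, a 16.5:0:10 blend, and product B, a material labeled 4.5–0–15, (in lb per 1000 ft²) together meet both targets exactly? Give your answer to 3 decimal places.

16.430 lb product A, 1.980 lb product B

Let a = lb of product A, b = lb of product B (per 1000 ft²).
N: 0.165·a + 0.045·b = 2.8
K₂O: 0.1·a + 0.15·b = 1.94
Eliminate a: (row1) − 0.165/0.1·(row2) → -0.2025·b = -0.401, so b = 1.98025.
Back-substitute: a = (2.8 − 0.045·1.98025) / 0.165 = 16.4296.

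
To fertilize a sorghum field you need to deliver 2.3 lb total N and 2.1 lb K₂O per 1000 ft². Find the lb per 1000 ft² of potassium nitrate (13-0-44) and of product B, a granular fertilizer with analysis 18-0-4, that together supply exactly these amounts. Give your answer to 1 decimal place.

3.9 lb potassium nitrate, 10.0 lb product B

With a, b = lb per 1000 ft² of potassium nitrate and product B:
N: 0.13·a + 0.18·b = 2.3
K₂O: 0.44·a + 0.04·b = 2.1
Eliminate a: (row1) − 0.13/0.44·(row2) → 0.168182·b = 1.67955, so b = 9.98649.
Back-substitute: a = (2.3 − 0.18·9.98649) / 0.13 = 3.86486.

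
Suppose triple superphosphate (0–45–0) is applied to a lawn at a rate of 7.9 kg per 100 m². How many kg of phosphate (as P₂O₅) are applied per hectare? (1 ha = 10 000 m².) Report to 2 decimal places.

355.50 kg P₂O₅ per hectare

P₂O₅ per 100 m² = 7.9 × 45% = 3.555 kg.
Convert to per hectare: 3.555 × 100 = 355.5 kg.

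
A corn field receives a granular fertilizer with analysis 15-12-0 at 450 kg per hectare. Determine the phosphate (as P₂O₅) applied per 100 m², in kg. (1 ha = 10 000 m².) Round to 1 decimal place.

P₂O₅ per hectare = 450 × 12% = 54 kg.
Convert to per 100 m²: 54 × 0.01 = 0.54 kg.

0.5 kg P₂O₅ per hundred sq m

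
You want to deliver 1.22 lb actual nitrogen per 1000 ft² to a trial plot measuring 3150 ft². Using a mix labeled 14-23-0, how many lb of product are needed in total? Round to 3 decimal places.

Product per 1000 ft² = 1.22 / 14% = 8.71429 lb.
Total product = 8.71429 × 3150 / 1000 = 27.45 lb.

27.450 lb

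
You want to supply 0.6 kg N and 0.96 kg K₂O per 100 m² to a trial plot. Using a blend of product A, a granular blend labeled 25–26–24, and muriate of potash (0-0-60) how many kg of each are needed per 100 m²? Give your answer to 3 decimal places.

Per-100 m² balance (a = product A, b = muriate of potash):
N: 0.25·a + 0·b = 0.6
K₂O: 0.24·a + 0.6·b = 0.96
Solving simultaneously: a = 2.4, b = 0.64.

2.400 kg product A, 0.640 kg muriate of potash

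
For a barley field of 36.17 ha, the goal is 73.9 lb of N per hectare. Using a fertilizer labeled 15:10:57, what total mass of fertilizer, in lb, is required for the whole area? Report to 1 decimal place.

17819.8 lb

Product per hectare = 73.9 / 15% = 492.667 lb.
Total product = 492.667 × 36.17 = 17819.75 lb.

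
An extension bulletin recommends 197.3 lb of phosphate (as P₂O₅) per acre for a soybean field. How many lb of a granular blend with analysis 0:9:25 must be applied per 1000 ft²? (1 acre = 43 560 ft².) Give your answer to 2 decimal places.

50.33 lb of product per thousand sq ft

Product per acre = 197.3 / 9% = 2192.22 lb.
Convert to per 1000 ft²: 2192.22 × 0.0229568 = 50.3265 lb.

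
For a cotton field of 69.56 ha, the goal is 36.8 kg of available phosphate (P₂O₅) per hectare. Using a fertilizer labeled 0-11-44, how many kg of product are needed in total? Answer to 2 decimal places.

Product per hectare = 36.8 / 11% = 334.545 kg.
Total product = 334.545 × 69.56 = 23270.982 kg.

23270.98 kg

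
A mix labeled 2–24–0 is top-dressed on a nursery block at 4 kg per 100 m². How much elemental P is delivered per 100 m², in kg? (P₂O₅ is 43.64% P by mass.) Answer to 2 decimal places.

0.42 kg P per hundred sq m

P₂O₅ per 100 m² = 4 × 24% = 0.96 kg.
Elemental P = 0.96 × 0.4364 = 0.418944 kg per 100 m².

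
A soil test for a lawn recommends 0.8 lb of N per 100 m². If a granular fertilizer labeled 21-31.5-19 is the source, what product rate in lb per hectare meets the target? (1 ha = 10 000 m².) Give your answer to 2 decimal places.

380.95 lb of product per hectare

Product per 100 m² = 0.8 / 21% = 3.80952 lb.
Convert to per hectare: 3.80952 × 100 = 380.952 lb.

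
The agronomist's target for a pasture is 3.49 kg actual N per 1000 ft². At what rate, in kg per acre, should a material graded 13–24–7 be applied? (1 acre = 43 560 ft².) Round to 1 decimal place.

1169.4 kg of product per acre

Product per 1000 ft² = 3.49 / 13% = 26.8462 kg.
Convert to per acre: 26.8462 × 43.56 = 1169.42 kg.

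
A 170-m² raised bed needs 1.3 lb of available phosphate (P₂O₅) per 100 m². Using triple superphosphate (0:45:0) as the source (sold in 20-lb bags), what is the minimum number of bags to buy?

1 bags

Product per 100 m² = 1.3 / 45% = 2.88889 lb.
Total product = 2.88889 × 170 / 100 = 4.91111 lb.
Bags = ⌈4.91111 / 20⌉ = 1.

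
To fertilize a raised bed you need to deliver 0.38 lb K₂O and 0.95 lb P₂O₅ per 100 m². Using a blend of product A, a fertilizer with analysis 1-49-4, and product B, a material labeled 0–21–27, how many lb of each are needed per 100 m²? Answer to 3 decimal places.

1.426 lb product A, 1.196 lb product B

With a, b = lb per 100 m² of product A and product B:
K₂O: 0.04·a + 0.27·b = 0.38
P₂O₅: 0.49·a + 0.21·b = 0.95
Eliminate a: (row1) − 0.04/0.49·(row2) → 0.252857·b = 0.302449, so b = 1.19613.
Back-substitute: a = (0.38 − 0.27·1.19613) / 0.04 = 1.42615.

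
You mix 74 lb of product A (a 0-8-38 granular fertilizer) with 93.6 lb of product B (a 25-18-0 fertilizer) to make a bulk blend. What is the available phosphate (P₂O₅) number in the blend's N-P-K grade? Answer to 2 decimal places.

Total mass = 74 + 93.6 = 167.6 lb.
P₂O₅ mass = 8%×74 + 18%×93.6 = 22.768 lb.
% P₂O₅ = 22.768 / 167.6 = 13.5847%.

13.58% P₂O₅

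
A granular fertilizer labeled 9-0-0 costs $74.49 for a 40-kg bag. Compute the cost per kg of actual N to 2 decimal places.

N in bag = 40 × 9% = 3.6 kg.
Cost per kg N = $74.49 / 3.6 = $20.6917.

$20.69 per kg N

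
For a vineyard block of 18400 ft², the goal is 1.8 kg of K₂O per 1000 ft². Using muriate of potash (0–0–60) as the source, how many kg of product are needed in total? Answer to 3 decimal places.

55.200 kg

Product per 1000 ft² = 1.8 / 60% = 3 kg.
Total product = 3 × 18400 / 1000 = 55.2 kg.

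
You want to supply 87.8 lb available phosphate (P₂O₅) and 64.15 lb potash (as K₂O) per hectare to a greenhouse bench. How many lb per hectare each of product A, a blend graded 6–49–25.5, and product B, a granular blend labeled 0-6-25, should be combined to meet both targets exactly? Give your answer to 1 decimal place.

Per-hectare balance (a = product A, b = product B):
P₂O₅: 0.49·a + 0.06·b = 87.8
K₂O: 0.255·a + 0.25·b = 64.15
Eliminate a: (row1) − 0.49/0.255·(row2) → -0.420392·b = -35.4686, so b = 84.3703.
Back-substitute: a = (87.8 − 0.06·84.3703) / 0.49 = 168.853.

168.9 lb product A, 84.4 lb product B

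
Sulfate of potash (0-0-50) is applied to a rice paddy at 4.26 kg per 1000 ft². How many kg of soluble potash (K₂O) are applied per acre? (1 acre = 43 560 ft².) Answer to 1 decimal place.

K₂O per 1000 ft² = 4.26 × 50% = 2.13 kg.
Convert to per acre: 2.13 × 43.56 = 92.7828 kg.

92.8 kg K₂O per acre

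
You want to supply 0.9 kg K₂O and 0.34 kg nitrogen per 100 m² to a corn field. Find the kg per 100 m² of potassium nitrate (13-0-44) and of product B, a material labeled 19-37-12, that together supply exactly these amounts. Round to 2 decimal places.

1.91 kg potassium nitrate, 0.48 kg product B

Let a = kg of potassium nitrate, b = kg of product B (per 100 m²).
K₂O: 0.44·a + 0.12·b = 0.9
N: 0.13·a + 0.19·b = 0.34
From row1: a = (0.9 − 0.12·b) / 0.44.
Into row2: 0.13·(0.9 − 0.12·b)/0.44 + 0.19·b = 0.34 → b = 0.479412, a = 1.91471.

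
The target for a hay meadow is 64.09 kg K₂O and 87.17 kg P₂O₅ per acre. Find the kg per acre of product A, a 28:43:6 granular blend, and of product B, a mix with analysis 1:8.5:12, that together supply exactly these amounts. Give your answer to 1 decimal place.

107.8 kg product A, 480.2 kg product B

Per-acre balance (a = product A, b = product B):
K₂O: 0.06·a + 0.12·b = 64.09
P₂O₅: 0.43·a + 0.085·b = 87.17
From row1: a = (64.09 − 0.12·b) / 0.06.
Into row2: 0.43·(64.09 − 0.12·b)/0.06 + 0.085·b = 87.17 → b = 480.183, a = 107.801.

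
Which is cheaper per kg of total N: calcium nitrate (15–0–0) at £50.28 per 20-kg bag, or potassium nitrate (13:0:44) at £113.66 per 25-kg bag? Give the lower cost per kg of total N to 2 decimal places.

£16.76 per kg N (calcium nitrate)

calcium nitrate: N per bag = 20 × 15% = 3 kg; cost = 50.28 / 3 = £16.7600/kg N.
potassium nitrate: N per bag = 25 × 13% = 3.25 kg; cost = 113.66 / 3.25 = £34.9723/kg N.
calcium nitrate is cheaper.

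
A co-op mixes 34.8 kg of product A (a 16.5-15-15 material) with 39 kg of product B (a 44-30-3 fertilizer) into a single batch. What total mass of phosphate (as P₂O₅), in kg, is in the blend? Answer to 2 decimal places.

16.92 kg P₂O₅

P₂O₅ mass = 15%×34.8 + 30%×39 = 16.92 kg.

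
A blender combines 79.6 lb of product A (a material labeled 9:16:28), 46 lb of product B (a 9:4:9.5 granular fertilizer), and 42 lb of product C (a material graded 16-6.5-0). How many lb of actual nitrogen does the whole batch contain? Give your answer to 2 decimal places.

N mass = 9%×79.6 + 9%×46 + 16%×42 = 18.024 lb.

18.02 lb N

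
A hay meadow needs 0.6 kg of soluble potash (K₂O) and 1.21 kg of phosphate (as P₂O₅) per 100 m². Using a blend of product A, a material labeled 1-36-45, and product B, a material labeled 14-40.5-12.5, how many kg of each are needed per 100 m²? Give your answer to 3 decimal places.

0.668 kg product A, 2.393 kg product B

With a, b = kg per 100 m² of product A and product B:
K₂O: 0.45·a + 0.125·b = 0.6
P₂O₅: 0.36·a + 0.405·b = 1.21
From row1: a = (0.6 − 0.125·b) / 0.45.
Into row2: 0.36·(0.6 − 0.125·b)/0.45 + 0.405·b = 1.21 → b = 2.39344, a = 0.668488.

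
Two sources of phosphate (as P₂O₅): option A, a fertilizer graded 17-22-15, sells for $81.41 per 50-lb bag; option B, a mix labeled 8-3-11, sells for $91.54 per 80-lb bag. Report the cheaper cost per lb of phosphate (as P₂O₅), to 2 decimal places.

option A: P₂O₅ per bag = 50 × 22% = 11 lb; cost = 81.41 / 11 = $7.4009/lb P₂O₅.
option B: P₂O₅ per bag = 80 × 3% = 2.4 lb; cost = 91.54 / 2.4 = $38.1417/lb P₂O₅.
option A is cheaper.

$7.40 per lb P₂O₅ (option A)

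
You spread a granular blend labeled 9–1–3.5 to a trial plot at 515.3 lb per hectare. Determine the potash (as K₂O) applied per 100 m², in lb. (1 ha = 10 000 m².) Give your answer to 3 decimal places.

0.180 lb K₂O per hundred sq m

K₂O per hectare = 515.3 × 3.5% = 18.0355 lb.
Convert to per 100 m²: 18.0355 × 0.01 = 0.180355 lb.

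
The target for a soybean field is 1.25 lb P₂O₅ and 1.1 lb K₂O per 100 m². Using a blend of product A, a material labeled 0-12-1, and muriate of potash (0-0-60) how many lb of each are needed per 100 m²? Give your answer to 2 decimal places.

With a, b = lb per 100 m² of product A and muriate of potash:
P₂O₅: 0.12·a + 0·b = 1.25
K₂O: 0.01·a + 0.6·b = 1.1
Solving simultaneously: a = 10.4167, b = 1.65972.

10.42 lb product A, 1.66 lb muriate of potash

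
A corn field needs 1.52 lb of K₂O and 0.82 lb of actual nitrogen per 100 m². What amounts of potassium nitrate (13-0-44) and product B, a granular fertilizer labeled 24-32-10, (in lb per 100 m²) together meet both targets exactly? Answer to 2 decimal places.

3.05 lb potassium nitrate, 1.76 lb product B

With a, b = lb per 100 m² of potassium nitrate and product B:
K₂O: 0.44·a + 0.1·b = 1.52
N: 0.13·a + 0.24·b = 0.82
Eliminate b: (row1) − 0.1/0.24·(row2) → 0.385833·a = 1.17833, so a = 3.054.
Then b = (0.82 − 0.13·3.054) / 0.24 = 1.76242.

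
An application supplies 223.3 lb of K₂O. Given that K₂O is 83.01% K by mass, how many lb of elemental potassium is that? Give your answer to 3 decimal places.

185.361 lb K

K = 223.3 × 0.8301 = 185.3613 lb.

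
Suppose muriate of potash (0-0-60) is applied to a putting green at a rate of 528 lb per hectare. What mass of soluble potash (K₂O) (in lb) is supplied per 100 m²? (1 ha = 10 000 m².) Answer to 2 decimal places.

3.17 lb K₂O per hundred sq m

K₂O per hectare = 528 × 60% = 316.8 lb.
Convert to per 100 m²: 316.8 × 0.01 = 3.168 lb.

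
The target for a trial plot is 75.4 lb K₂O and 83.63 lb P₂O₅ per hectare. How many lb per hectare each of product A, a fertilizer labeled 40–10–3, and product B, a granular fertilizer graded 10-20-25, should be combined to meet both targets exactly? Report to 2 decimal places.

With a, b = lb per hectare of product A and product B:
K₂O: 0.03·a + 0.25·b = 75.4
P₂O₅: 0.1·a + 0.2·b = 83.63
Solving simultaneously: a = 306.711, b = 264.7947.

306.71 lb product A, 264.79 lb product B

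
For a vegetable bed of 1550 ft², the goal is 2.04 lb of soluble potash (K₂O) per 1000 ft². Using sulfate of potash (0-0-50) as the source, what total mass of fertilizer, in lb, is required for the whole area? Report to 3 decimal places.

6.324 lb

Product per 1000 ft² = 2.04 / 50% = 4.08 lb.
Total product = 4.08 × 1550 / 1000 = 6.324 lb.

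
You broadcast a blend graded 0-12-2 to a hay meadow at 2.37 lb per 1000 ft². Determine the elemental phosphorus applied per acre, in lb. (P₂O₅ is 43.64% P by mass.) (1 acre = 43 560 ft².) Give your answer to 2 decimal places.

5.41 lb P per acre

P₂O₅ per 1000 ft² = 2.37 × 12% = 0.2844 lb.
Elemental P = 0.2844 × 0.4364 = 0.124112 lb per 1000 ft².
Convert to per acre: 0.124112 × 43.56 = 5.40633 lb.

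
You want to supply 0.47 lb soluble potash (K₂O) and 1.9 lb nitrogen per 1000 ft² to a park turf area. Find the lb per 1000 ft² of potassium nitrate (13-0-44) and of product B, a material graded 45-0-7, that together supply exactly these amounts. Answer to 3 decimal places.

0.416 lb potassium nitrate, 4.102 lb product B

Per-1000 ft² balance (a = potassium nitrate, b = product B):
K₂O: 0.44·a + 0.07·b = 0.47
N: 0.13·a + 0.45·b = 1.9
Eliminate b: (row1) − 0.07/0.45·(row2) → 0.419778·a = 0.174444, so a = 0.415564.
Then b = (1.9 − 0.13·0.415564) / 0.45 = 4.10217.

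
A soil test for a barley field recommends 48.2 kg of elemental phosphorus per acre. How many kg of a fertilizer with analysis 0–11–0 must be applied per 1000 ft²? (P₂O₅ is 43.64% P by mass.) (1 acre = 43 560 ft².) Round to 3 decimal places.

As P₂O₅: 48.2 / 0.4364 = 110.449 kg per acre.
Product per acre = 110.449 / 11% = 1004.08 kg.
Convert to per 1000 ft²: 1004.08 × 0.0229568 = 23.0506 kg.

23.051 kg of product per thousand sq ft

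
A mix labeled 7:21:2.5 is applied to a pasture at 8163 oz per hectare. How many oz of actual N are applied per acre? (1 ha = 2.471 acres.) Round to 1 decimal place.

nitrogen per hectare = 8163 × 7% = 571.41 oz.
Convert to per acre: 571.41 × 0.404694 = 231.246 oz.

231.2 oz N per acre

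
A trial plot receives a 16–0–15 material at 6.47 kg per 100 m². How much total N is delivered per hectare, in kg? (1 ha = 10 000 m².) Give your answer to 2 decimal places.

103.52 kg N per hectare

nitrogen per 100 m² = 6.47 × 16% = 1.0352 kg.
Convert to per hectare: 1.0352 × 100 = 103.52 kg.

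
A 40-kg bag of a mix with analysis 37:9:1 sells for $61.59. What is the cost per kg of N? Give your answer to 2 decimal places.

N in bag = 40 × 37% = 14.8 kg.
Cost per kg N = $61.59 / 14.8 = $4.1615.

$4.16 per kg N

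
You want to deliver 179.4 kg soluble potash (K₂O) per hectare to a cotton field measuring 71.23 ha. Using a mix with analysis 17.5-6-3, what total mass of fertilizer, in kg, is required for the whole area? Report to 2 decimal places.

425955.40 kg

Product per hectare = 179.4 / 3% = 5980 kg.
Total product = 5980 × 71.23 = 425955.4 kg.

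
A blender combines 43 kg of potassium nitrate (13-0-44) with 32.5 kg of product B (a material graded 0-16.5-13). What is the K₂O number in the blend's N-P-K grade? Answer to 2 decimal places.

Total mass = 43 + 32.5 = 75.5 kg.
K₂O mass = 44%×43 + 13%×32.5 = 23.145 kg.
% K₂O = 23.145 / 75.5 = 30.6556%.

30.66% K₂O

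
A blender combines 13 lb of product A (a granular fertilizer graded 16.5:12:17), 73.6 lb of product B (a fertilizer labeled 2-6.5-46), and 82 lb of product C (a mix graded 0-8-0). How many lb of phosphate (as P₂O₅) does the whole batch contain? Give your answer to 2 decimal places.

12.90 lb P₂O₅

P₂O₅ mass = 12%×13 + 6.5%×73.6 + 8%×82 = 12.904 lb.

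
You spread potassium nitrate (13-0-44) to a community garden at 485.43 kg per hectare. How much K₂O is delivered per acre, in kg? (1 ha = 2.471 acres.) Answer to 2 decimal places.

86.44 kg K₂O per acre

K₂O per hectare = 485.43 × 44% = 213.589 kg.
Convert to per acre: 213.589 × 0.404694 = 86.4384 kg.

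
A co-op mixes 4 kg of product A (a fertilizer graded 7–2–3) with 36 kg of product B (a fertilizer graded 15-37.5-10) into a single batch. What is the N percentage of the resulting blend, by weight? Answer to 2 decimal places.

Total mass = 4 + 36 = 40 kg.
N mass = 7%×4 + 15%×36 = 5.68 kg.
% N = 5.68 / 40 = 14.2%.

14.20% N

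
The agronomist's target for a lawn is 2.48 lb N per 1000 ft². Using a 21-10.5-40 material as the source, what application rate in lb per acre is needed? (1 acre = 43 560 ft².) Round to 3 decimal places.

514.423 lb of product per acre

Product per 1000 ft² = 2.48 / 21% = 11.8095 lb.
Convert to per acre: 11.8095 × 43.56 = 514.4229 lb.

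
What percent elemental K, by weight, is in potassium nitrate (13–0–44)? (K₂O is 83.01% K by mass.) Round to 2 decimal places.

36.52% K

%K = 44 × 0.8301 = 36.5244%.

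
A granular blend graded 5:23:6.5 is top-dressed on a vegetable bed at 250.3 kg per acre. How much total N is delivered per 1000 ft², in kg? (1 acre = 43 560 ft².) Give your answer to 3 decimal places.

nitrogen per acre = 250.3 × 5% = 12.515 kg.
Convert to per 1000 ft²: 12.515 × 0.0229568 = 0.287305 kg.

0.287 kg N per thousand sq ft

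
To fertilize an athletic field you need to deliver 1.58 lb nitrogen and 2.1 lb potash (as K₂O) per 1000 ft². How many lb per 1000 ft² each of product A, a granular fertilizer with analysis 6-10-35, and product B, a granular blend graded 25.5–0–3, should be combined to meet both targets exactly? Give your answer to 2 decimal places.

5.58 lb product A, 4.88 lb product B

Per-1000 ft² balance (a = product A, b = product B):
N: 0.06·a + 0.255·b = 1.58
K₂O: 0.35·a + 0.03·b = 2.1
From row1: a = (1.58 − 0.255·b) / 0.06.
Into row2: 0.35·(1.58 − 0.255·b)/0.06 + 0.03·b = 2.1 → b = 4.88279, a = 5.58148.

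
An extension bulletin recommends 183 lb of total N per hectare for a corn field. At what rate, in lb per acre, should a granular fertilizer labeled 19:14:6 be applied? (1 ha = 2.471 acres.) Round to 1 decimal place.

Product per hectare = 183 / 19% = 963.158 lb.
Convert to per acre: 963.158 × 0.404694 = 389.785 lb.

389.8 lb of product per acre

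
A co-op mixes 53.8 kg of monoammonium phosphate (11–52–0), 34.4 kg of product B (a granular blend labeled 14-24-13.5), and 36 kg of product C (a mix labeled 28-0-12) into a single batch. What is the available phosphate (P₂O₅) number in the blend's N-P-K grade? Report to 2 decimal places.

29.17% P₂O₅

Total mass = 53.8 + 34.4 + 36 = 124.2 kg.
P₂O₅ mass = 52%×53.8 + 24%×34.4 + 0%×36 = 36.232 kg.
% P₂O₅ = 36.232 / 124.2 = 29.1723%.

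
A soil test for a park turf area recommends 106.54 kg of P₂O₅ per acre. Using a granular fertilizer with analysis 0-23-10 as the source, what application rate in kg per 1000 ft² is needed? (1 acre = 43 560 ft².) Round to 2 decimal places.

Product per acre = 106.54 / 23% = 463.217 kg.
Convert to per 1000 ft²: 463.217 × 0.0229568 = 10.634 kg.

10.63 kg of product per thousand sq ft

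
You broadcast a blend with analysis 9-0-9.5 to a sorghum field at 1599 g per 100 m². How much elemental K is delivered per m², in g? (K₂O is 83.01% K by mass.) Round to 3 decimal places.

K₂O per 100 m² = 1599 × 9.5% = 151.905 g.
Elemental K = 151.905 × 0.8301 = 126.096 g per 100 m².
Convert to per m²: 126.096 × 0.01 = 1.26096 g.

1.261 g K per sq m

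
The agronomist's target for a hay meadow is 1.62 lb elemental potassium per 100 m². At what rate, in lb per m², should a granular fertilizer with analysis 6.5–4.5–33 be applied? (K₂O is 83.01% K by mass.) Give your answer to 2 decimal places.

0.06 lb of product per sq m

As K₂O: 1.62 / 0.8301 = 1.95157 lb per 100 m².
Product per 100 m² = 1.95157 / 33% = 5.91385 lb.
Convert to per m²: 5.91385 × 0.01 = 0.0591385 lb.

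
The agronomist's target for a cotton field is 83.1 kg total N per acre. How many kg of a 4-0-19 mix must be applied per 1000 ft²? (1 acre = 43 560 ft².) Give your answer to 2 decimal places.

47.69 kg of product per thousand sq ft

Product per acre = 83.1 / 4% = 2077.5 kg.
Convert to per 1000 ft²: 2077.5 × 0.0229568 = 47.6928 kg.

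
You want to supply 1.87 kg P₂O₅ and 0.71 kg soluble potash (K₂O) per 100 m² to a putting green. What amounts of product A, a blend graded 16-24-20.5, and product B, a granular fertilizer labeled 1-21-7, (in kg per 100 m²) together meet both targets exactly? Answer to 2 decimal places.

With a, b = kg per 100 m² of product A and product B:
P₂O₅: 0.24·a + 0.21·b = 1.87
K₂O: 0.205·a + 0.07·b = 0.71
Eliminate b: (row1) − 0.21/0.07·(row2) → -0.375·a = -0.26, so a = 0.693333.
Then b = (0.71 − 0.205·0.693333) / 0.07 = 8.11238.

0.69 kg product A, 8.11 kg product B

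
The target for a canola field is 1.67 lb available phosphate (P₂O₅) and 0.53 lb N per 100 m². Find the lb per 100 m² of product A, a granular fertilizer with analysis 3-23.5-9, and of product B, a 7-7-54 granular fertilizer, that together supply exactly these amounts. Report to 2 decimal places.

5.56 lb product A, 5.19 lb product B

With a, b = lb per 100 m² of product A and product B:
P₂O₅: 0.235·a + 0.07·b = 1.67
N: 0.03·a + 0.07·b = 0.53
From row1: a = (1.67 − 0.07·b) / 0.235.
Into row2: 0.03·(1.67 − 0.07·b)/0.235 + 0.07·b = 0.53 → b = 5.18815, a = 5.56098.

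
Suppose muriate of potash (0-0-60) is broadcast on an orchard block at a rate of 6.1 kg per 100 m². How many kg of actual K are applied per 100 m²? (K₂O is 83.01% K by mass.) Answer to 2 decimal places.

K₂O per 100 m² = 6.1 × 60% = 3.66 kg.
Elemental K = 3.66 × 0.8301 = 3.03817 kg per 100 m².

3.04 kg K per hundred sq m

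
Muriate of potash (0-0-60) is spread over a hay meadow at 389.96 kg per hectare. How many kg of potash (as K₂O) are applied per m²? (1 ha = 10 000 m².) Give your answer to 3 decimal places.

K₂O per hectare = 389.96 × 60% = 233.976 kg.
Convert to per m²: 233.976 × 0.0001 = 0.0233976 kg.

0.023 kg K₂O per sq m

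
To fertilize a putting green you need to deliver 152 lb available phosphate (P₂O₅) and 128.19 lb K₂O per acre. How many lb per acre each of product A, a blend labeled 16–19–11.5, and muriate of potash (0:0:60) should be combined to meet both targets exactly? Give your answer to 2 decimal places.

800.00 lb product A, 60.32 lb muriate of potash

Per-acre balance (a = product A, b = muriate of potash):
P₂O₅: 0.19·a + 0·b = 152
K₂O: 0.115·a + 0.6·b = 128.19
Eliminate b: (row1) − 0/0.6·(row2) → 0.19·a = 152, so a = 800.
Then b = (128.19 − 0.115·800) / 0.6 = 60.3167.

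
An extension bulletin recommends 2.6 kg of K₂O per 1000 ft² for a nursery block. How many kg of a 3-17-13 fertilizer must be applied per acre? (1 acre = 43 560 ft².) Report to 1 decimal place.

871.2 kg of product per acre

Product per 1000 ft² = 2.6 / 13% = 20 kg.
Convert to per acre: 20 × 43.56 = 871.2 kg.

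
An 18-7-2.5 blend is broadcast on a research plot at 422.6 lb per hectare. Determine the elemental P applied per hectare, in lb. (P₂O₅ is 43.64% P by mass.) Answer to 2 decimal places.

P₂O₅ per hectare = 422.6 × 7% = 29.582 lb.
Elemental P = 29.582 × 0.4364 = 12.9096 lb per hectare.

12.91 lb P per hectare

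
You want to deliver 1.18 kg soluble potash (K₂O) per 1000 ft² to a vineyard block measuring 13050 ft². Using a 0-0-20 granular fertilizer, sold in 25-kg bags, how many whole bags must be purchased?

Product per 1000 ft² = 1.18 / 20% = 5.9 kg.
Total product = 5.9 × 13050 / 1000 = 76.995 kg.
Bags = ⌈76.995 / 25⌉ = 4.

4 bags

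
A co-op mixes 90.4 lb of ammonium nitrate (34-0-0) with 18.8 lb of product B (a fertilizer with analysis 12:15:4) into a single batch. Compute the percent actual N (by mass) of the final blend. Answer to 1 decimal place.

Total mass = 90.4 + 18.8 = 109.2 lb.
N mass = 34%×90.4 + 12%×18.8 = 32.992 lb.
% N = 32.992 / 109.2 = 30.2125%.

30.2% N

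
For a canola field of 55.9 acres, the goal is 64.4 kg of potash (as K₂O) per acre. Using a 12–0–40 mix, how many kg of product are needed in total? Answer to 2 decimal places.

8999.90 kg

Product per acre = 64.4 / 40% = 161 kg.
Total product = 161 × 55.9 = 8999.9 kg.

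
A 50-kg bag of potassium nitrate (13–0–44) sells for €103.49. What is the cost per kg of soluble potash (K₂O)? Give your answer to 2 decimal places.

€4.70 per kg K₂O

K₂O in bag = 50 × 44% = 22 kg.
Cost per kg K₂O = €103.49 / 22 = €4.7041.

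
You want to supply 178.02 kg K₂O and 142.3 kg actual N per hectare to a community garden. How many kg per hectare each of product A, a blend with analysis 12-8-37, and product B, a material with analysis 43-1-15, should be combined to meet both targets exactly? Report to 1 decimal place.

391.2 kg product A, 221.7 kg product B

With a, b = kg per hectare of product A and product B:
K₂O: 0.37·a + 0.15·b = 178.02
N: 0.12·a + 0.43·b = 142.3
Solving simultaneously: a = 391.237, b = 221.748.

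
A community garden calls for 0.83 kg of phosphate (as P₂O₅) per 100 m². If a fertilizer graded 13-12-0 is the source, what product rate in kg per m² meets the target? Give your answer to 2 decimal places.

Product per 100 m² = 0.83 / 12% = 6.91667 kg.
Convert to per m²: 6.91667 × 0.01 = 0.0691667 kg.

0.07 kg of product per sq m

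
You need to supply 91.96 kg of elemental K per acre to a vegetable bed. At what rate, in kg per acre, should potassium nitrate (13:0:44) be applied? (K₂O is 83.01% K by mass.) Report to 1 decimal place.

As K₂O: 91.96 / 0.8301 = 110.782 kg per acre.
Product per acre = 110.782 / 44% = 251.777 kg.

251.8 kg of product per acre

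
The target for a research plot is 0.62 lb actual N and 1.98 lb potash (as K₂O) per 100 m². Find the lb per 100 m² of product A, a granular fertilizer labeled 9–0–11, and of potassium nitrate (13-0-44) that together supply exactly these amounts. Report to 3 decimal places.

Per-100 m² balance (a = product A, b = potassium nitrate):
N: 0.09·a + 0.13·b = 0.62
K₂O: 0.11·a + 0.44·b = 1.98
Eliminate a: (row1) − 0.09/0.11·(row2) → -0.23·b = -1, so b = 4.34783.
Back-substitute: a = (0.62 − 0.13·4.34783) / 0.09 = 0.608696.

0.609 lb product A, 4.348 lb potassium nitrate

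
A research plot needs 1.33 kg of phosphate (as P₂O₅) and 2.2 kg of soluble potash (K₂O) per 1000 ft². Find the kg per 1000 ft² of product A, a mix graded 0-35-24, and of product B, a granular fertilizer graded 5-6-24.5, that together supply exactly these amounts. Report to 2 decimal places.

Per-1000 ft² balance (a = product A, b = product B):
P₂O₅: 0.35·a + 0.06·b = 1.33
K₂O: 0.24·a + 0.245·b = 2.2
Solving simultaneously: a = 2.71689, b = 6.31815.

2.72 kg product A, 6.32 kg product B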